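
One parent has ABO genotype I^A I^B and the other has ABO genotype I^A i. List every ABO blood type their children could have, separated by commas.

A, B, AB

Gametes from I^A I^B × I^A i give offspring ABO genotypes I^A I^A, I^A I^B, I^A i, I^B i, i.e. phenotypes A, B, AB.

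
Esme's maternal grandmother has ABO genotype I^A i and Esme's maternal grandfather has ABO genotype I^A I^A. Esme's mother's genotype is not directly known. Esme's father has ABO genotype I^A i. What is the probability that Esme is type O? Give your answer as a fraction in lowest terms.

1/8

Esme's mother's ABO genotype from I^A i × I^A I^A: 1/2 I^A I^A, 1/2 I^A i.
Crossing each possibility with the father I^A i and summing P(type O): 1/2·0 + 1/2·1/4 = 1/8.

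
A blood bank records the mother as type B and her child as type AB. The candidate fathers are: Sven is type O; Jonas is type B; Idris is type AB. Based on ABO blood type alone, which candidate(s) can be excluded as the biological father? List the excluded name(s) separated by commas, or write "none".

A candidate is excluded only if no genotype consistent with his phenotype could produce a type AB child with a type B mother.
Sven (type O): no genotype consistent with that phenotype can produce a type-AB child with a type-B mother.
Jonas (type B): no genotype consistent with that phenotype can produce a type-AB child with a type-B mother.

Sven, Jonas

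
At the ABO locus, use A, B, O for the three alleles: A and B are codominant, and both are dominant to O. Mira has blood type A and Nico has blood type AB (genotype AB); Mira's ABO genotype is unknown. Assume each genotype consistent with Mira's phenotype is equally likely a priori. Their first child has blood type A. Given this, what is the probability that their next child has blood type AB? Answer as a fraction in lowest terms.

Possible genotypes: Mira ∈ {AA, AO}; Nico ∈ {AB}.
Weight each parental genotype pair by prior × P(type-A child):
  AA × AB: posterior weight 1/2; P(next child type AB) = 1/2.
  AO × AB: posterior weight 1/2; P(next child type AB) = 1/4.
Weighted sum = 3/8.

3/8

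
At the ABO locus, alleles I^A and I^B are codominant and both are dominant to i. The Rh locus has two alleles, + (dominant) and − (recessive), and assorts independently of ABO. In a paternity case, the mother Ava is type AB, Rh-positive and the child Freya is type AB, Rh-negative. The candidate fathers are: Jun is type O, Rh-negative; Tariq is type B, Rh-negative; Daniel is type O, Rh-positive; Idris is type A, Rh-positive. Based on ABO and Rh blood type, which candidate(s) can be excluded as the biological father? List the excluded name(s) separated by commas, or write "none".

Jun, Daniel

A candidate is excluded only if no genotype consistent with his phenotype could produce a type AB, Rh-negative child with a type AB, Rh-positive mother.
Jun (type O, Rh-): no genotype consistent with that phenotype can produce a type-AB Rh- child with a type-AB mother.
Daniel (type O, Rh+): no genotype consistent with that phenotype can produce a type-AB Rh- child with a type-AB mother.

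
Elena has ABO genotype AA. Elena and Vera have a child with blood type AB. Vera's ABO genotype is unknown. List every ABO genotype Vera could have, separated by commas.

AB, BB, BO

For each candidate genotype of Vera, check whether crossing it with AA can produce every observed child phenotype.
  AA → possible child types {A} ✗
  AB → possible child types {A, AB} ✓
  AO → possible child types {A} ✗
  BB → possible child types {AB} ✓
  BO → possible child types {A, AB} ✓
  OO → possible child types {A} ✗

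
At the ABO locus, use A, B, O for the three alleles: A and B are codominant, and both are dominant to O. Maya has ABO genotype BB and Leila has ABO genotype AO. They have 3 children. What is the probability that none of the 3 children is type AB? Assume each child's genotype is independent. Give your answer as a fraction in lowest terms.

1/8

ABO cross BB × AO → 1/2 B, 1/2 AB.
So P(type AB) = 1/2 per child.
P(not type AB) = 1/2 for one child; (1/2)^3 = 1/8.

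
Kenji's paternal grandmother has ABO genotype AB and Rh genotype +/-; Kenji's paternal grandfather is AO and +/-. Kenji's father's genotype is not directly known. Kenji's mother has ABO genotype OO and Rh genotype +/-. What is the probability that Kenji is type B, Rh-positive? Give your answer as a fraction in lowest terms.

Kenji's father's ABO genotype from AB × AO: 1/4 AA, 1/4 AB, 1/4 AO, 1/4 BO.
Crossing each possibility with the mother OO and summing P(type B): 1/4·0 + 1/4·1/2 + 1/4·0 + 1/4·1/2 = 1/4.
Similarly for Rh via the father's Rh distribution: P(Rh+) = 3/4.
Independent loci: 1/4 × 3/4 = 3/16.

3/16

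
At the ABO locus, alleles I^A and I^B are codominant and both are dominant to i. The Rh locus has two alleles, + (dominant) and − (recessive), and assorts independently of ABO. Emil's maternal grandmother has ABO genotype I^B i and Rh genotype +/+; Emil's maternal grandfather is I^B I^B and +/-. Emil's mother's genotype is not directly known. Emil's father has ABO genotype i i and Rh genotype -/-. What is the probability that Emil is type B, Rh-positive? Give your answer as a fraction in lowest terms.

Emil's mother's ABO genotype from I^B i × I^B I^B: 1/2 I^B I^B, 1/2 I^B i.
Crossing each possibility with the father i i and summing P(type B): 1/2·1 + 1/2·1/2 = 3/4.
Similarly for Rh via the mother's Rh distribution: P(Rh+) = 3/4.
Independent loci: 3/4 × 3/4 = 9/16.

9/16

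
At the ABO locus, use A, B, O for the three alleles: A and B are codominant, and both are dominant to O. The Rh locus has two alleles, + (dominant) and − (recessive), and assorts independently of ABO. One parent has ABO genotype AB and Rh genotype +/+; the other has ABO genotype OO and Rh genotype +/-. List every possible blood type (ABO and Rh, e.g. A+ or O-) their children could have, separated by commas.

A+, B+

Gametes from AB × OO give offspring ABO genotypes AO, BO, i.e. phenotypes A, B.
Rh cross +/+ × +/- → phenotypes Rh+.
Combining independently: A+, B+.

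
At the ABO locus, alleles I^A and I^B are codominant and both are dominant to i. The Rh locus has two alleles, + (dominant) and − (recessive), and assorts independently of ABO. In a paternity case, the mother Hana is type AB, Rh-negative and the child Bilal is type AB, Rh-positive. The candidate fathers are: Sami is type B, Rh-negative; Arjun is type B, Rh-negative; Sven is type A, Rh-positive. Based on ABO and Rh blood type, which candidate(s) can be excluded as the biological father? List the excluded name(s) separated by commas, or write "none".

Sami, Arjun

A candidate is excluded only if no genotype consistent with his phenotype could produce a type AB, Rh-positive child with a type AB, Rh-negative mother.
Sami (type B, Rh-): no genotype consistent with that phenotype can produce a type-AB Rh+ child with a type-AB mother.
Arjun (type B, Rh-): no genotype consistent with that phenotype can produce a type-AB Rh+ child with a type-AB mother.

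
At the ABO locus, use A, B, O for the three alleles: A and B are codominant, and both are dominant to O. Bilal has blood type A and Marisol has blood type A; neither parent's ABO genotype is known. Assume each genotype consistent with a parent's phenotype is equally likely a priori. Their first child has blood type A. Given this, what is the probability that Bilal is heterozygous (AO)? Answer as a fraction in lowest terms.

Possible genotypes: Bilal ∈ {AA, AO}; Marisol ∈ {AA, AO}.
Weight each parental genotype pair by prior × P(type-A child):
  AA × AA: posterior weight 4/15.
  AA × AO: posterior weight 4/15.
  AO × AA: posterior weight 4/15.
  AO × AO: posterior weight 1/5.
Sum the posterior weight over pairs where Bilal is AO: 7/15.

7/15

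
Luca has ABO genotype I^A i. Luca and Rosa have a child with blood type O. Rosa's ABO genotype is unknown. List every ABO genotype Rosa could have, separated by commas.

I^A i, I^B i, i i

For each candidate genotype of Rosa, check whether crossing it with I^A i can produce every observed child phenotype.
  I^A I^A → possible child types {A} ✗
  I^A I^B → possible child types {A, B, AB} ✗
  I^A i → possible child types {O, A} ✓
  I^B I^B → possible child types {B, AB} ✗
  I^B i → possible child types {O, A, B, AB} ✓
  i i → possible child types {O, A} ✓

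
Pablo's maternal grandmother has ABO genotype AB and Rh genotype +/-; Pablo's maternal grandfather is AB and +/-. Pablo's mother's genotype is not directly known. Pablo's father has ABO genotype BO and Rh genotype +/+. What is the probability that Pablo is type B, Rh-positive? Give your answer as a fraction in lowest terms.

Pablo's mother's ABO genotype from AB × AB: 1/4 AA, 1/2 AB, 1/4 BB.
Crossing each possibility with the father BO and summing P(type B): 1/4·0 + 1/2·1/2 + 1/4·1 = 1/2.
Similarly for Rh via the mother's Rh distribution: P(Rh+) = 1.
Independent loci: 1/2 × 1 = 1/2.

1/2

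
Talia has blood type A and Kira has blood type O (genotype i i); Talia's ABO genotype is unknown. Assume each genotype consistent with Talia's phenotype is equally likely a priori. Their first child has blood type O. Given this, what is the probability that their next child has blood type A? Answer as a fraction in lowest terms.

1/2

Possible genotypes: Talia ∈ {I^A I^A, I^A i}; Kira ∈ {i i}.
Weight each parental genotype pair by prior × P(type-O child):
  I^A i × i i: posterior weight 1; P(next child type A) = 1/2.
Weighted sum = 1/2.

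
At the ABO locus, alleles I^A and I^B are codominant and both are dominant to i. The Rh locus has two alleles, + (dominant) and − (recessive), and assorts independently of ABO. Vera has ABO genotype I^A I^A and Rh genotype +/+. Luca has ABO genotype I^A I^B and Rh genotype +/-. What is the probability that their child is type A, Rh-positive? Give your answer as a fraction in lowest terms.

ABO cross I^A I^A × I^A I^B → offspring phenotypes: 1/2 A, 1/2 AB.
Rh cross +/+ × +/- → 1 Rh+.
Independent loci: P(type A, Rh-positive) = 1/2 × 1 = 1/2.

1/2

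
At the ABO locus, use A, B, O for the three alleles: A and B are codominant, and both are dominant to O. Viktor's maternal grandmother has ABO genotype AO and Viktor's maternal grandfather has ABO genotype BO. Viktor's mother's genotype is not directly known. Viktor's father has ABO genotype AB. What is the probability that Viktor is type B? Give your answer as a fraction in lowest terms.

Viktor's mother's ABO genotype from AO × BO: 1/4 AB, 1/4 AO, 1/4 BO, 1/4 OO.
Crossing each possibility with the father AB and summing P(type B): 1/4·1/4 + 1/4·1/4 + 1/4·1/2 + 1/4·1/2 = 3/8.

3/8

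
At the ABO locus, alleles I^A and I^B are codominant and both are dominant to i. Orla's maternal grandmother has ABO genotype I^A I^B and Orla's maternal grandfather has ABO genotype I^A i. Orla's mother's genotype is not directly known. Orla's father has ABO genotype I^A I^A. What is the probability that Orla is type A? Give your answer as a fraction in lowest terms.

3/4

Orla's mother's ABO genotype from I^A I^B × I^A i: 1/4 I^A I^A, 1/4 I^A I^B, 1/4 I^A i, 1/4 I^B i.
Crossing each possibility with the father I^A I^A and summing P(type A): 1/4·1 + 1/4·1/2 + 1/4·1 + 1/4·1/2 = 3/4.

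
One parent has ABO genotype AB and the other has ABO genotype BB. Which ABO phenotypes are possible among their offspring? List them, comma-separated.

Gametes from AB × BB give offspring ABO genotypes AB, BB, i.e. phenotypes B, AB.

B, AB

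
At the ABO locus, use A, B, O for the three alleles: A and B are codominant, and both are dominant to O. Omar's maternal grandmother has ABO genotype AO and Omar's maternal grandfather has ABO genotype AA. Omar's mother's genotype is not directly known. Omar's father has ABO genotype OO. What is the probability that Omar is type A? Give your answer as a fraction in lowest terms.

3/4

Omar's mother's ABO genotype from AO × AA: 1/2 AA, 1/2 AO.
Crossing each possibility with the father OO and summing P(type A): 1/2·1 + 1/2·1/2 = 3/4.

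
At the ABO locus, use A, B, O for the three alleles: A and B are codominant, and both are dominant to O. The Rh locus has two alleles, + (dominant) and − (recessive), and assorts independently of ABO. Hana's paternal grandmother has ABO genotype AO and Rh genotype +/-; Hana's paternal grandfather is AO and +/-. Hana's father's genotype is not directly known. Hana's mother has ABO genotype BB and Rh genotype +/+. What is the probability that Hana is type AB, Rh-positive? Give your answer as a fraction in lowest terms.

Hana's father's ABO genotype from AO × AO: 1/4 AA, 1/2 AO, 1/4 OO.
Crossing each possibility with the mother BB and summing P(type AB): 1/4·1 + 1/2·1/2 + 1/4·0 = 1/2.
Similarly for Rh via the father's Rh distribution: P(Rh+) = 1.
Independent loci: 1/2 × 1 = 1/2.

1/2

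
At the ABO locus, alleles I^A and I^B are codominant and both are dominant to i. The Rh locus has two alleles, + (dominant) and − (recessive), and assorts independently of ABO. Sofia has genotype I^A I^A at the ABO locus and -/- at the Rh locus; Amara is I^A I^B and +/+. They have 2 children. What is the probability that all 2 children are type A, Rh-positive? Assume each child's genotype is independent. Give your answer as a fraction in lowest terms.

ABO cross I^A I^A × I^A I^B → 1/2 A, 1/2 AB.
Rh cross -/- × +/+ → 1 Rh+; so P(type A, Rh-positive) = 1/2 × 1 = 1/2 per child.
All 2 independent: (1/2)^2 = 1/4.

1/4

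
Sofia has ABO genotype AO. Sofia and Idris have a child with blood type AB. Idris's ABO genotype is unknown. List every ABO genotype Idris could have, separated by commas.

AB, BB, BO

For each candidate genotype of Idris, check whether crossing it with AO can produce every observed child phenotype.
  AA → possible child types {A} ✗
  AB → possible child types {A, B, AB} ✓
  AO → possible child types {O, A} ✗
  BB → possible child types {B, AB} ✓
  BO → possible child types {O, A, B, AB} ✓
  OO → possible child types {O, A} ✗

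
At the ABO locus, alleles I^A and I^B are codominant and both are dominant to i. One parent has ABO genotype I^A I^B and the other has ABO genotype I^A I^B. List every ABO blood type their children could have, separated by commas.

A, B, AB

Gametes from I^A I^B × I^A I^B give offspring ABO genotypes I^A I^A, I^A I^B, I^B I^B, i.e. phenotypes A, B, AB.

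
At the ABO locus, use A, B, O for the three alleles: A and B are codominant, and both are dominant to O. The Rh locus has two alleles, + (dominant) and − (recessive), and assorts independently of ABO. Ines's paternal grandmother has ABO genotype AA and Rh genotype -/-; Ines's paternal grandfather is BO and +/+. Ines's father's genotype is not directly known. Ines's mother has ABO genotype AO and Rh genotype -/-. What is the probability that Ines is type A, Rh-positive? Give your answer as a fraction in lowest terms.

Ines's father's ABO genotype from AA × BO: 1/2 AB, 1/2 AO.
Crossing each possibility with the mother AO and summing P(type A): 1/2·1/2 + 1/2·3/4 = 5/8.
Similarly for Rh via the father's Rh distribution: P(Rh+) = 1/2.
Independent loci: 5/8 × 1/2 = 5/16.

5/16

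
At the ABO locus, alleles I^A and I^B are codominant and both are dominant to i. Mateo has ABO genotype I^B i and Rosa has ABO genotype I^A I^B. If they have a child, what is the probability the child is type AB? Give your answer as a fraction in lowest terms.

1/4

ABO cross I^B i × I^A I^B → offspring phenotypes: 1/4 A, 1/2 B, 1/4 AB.
So P(type AB) = 1/4.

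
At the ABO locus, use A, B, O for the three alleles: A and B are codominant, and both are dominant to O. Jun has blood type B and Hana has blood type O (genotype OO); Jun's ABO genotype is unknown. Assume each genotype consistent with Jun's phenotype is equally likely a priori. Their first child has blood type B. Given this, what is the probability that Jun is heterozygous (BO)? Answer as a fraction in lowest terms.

1/3

Possible genotypes: Jun ∈ {BB, BO}; Hana ∈ {OO}.
Weight each parental genotype pair by prior × P(type-B child):
  BB × OO: posterior weight 2/3.
  BO × OO: posterior weight 1/3.
Sum the posterior weight over pairs where Jun is BO: 1/3.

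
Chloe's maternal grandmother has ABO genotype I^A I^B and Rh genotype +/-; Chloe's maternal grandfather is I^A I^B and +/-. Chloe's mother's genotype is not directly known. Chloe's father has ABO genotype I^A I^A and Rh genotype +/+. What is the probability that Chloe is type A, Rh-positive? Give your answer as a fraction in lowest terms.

1/2

Chloe's mother's ABO genotype from I^A I^B × I^A I^B: 1/4 I^A I^A, 1/2 I^A I^B, 1/4 I^B I^B.
Crossing each possibility with the father I^A I^A and summing P(type A): 1/4·1 + 1/2·1/2 + 1/4·0 = 1/2.
Similarly for Rh via the mother's Rh distribution: P(Rh+) = 1.
Independent loci: 1/2 × 1 = 1/2.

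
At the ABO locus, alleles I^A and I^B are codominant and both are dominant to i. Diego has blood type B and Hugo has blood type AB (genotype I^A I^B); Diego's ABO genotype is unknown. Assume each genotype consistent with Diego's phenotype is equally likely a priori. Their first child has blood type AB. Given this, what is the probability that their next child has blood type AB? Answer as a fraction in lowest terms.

Possible genotypes: Diego ∈ {I^B I^B, I^B i}; Hugo ∈ {I^A I^B}.
Weight each parental genotype pair by prior × P(type-AB child):
  I^B I^B × I^A I^B: posterior weight 2/3; P(next child type AB) = 1/2.
  I^B i × I^A I^B: posterior weight 1/3; P(next child type AB) = 1/4.
Weighted sum = 5/12.

5/12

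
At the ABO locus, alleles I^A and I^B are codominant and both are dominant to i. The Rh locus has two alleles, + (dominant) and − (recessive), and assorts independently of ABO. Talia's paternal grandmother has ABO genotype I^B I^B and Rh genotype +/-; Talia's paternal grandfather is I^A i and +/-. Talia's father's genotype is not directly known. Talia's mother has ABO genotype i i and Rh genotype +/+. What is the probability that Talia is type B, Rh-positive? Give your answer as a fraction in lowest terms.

1/2

Talia's father's ABO genotype from I^B I^B × I^A i: 1/2 I^A I^B, 1/2 I^B i.
Crossing each possibility with the mother i i and summing P(type B): 1/2·1/2 + 1/2·1/2 = 1/2.
Similarly for Rh via the father's Rh distribution: P(Rh+) = 1.
Independent loci: 1/2 × 1 = 1/2.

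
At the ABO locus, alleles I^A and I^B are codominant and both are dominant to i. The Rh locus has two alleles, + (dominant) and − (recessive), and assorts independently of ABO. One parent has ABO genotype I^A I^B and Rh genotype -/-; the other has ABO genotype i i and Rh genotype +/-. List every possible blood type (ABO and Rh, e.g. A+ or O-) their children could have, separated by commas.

Gametes from I^A I^B × i i give offspring ABO genotypes I^A i, I^B i, i.e. phenotypes A, B.
Rh cross -/- × +/- → phenotypes Rh+, Rh-.
Combining independently: A+, A-, B+, B-.

A+, A-, B+, B-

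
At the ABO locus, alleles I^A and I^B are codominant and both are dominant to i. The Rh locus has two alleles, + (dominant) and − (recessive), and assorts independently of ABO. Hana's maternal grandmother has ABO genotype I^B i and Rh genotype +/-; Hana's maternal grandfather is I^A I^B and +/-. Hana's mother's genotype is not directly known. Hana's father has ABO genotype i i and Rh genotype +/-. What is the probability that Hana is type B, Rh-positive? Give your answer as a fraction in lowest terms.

Hana's mother's ABO genotype from I^B i × I^A I^B: 1/4 I^A I^B, 1/4 I^A i, 1/4 I^B I^B, 1/4 I^B i.
Crossing each possibility with the father i i and summing P(type B): 1/4·1/2 + 1/4·0 + 1/4·1 + 1/4·1/2 = 1/2.
Similarly for Rh via the mother's Rh distribution: P(Rh+) = 3/4.
Independent loci: 1/2 × 3/4 = 3/8.

3/8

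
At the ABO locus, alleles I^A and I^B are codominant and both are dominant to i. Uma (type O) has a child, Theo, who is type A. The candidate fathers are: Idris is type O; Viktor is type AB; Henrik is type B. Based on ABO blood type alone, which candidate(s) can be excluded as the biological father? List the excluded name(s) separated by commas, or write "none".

Idris, Henrik

A candidate is excluded only if no genotype consistent with his phenotype could produce a type A child with a type O mother.
Idris (type O): no genotype consistent with that phenotype can produce a type-A child with a type-O mother.
Henrik (type B): no genotype consistent with that phenotype can produce a type-A child with a type-O mother.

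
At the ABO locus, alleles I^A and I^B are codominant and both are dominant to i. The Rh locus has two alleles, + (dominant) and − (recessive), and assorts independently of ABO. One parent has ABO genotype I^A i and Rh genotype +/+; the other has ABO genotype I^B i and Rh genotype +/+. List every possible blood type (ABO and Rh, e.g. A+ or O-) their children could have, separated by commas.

Gametes from I^A i × I^B i give offspring ABO genotypes I^A I^B, I^A i, I^B i, i i, i.e. phenotypes O, A, B, AB.
Rh cross +/+ × +/+ → phenotypes Rh+.
Combining independently: O+, A+, B+, AB+.

O+, A+, B+, AB+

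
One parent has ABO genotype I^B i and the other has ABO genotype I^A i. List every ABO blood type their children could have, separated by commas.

Gametes from I^B i × I^A i give offspring ABO genotypes I^A I^B, I^A i, I^B i, i i, i.e. phenotypes O, A, B, AB.

O, A, B, AB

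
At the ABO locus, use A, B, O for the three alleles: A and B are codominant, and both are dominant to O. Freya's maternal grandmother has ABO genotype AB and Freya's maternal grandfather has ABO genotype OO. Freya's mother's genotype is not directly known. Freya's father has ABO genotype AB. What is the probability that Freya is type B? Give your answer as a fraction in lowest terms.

Freya's mother's ABO genotype from AB × OO: 1/2 AO, 1/2 BO.
Crossing each possibility with the father AB and summing P(type B): 1/2·1/4 + 1/2·1/2 = 3/8.

3/8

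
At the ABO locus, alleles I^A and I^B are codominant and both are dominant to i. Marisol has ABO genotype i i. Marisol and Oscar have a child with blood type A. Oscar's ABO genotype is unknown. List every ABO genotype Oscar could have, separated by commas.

I^A I^A, I^A I^B, I^A i

For each candidate genotype of Oscar, check whether crossing it with i i can produce every observed child phenotype.
  I^A I^A → possible child types {A} ✓
  I^A I^B → possible child types {A, B} ✓
  I^A i → possible child types {O, A} ✓
  I^B I^B → possible child types {B} ✗
  I^B i → possible child types {O, B} ✗
  i i → possible child types {O} ✗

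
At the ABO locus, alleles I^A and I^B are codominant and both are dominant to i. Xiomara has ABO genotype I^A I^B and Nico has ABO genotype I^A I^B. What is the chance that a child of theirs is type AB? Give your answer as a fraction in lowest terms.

1/2

ABO cross I^A I^B × I^A I^B → offspring phenotypes: 1/4 A, 1/4 B, 1/2 AB.
So P(type AB) = 1/2.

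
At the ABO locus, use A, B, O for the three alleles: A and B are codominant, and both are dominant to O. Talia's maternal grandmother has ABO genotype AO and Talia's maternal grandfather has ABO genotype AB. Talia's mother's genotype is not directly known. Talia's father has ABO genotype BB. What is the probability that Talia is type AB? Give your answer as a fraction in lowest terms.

1/2

Talia's mother's ABO genotype from AO × AB: 1/4 AA, 1/4 AB, 1/4 AO, 1/4 BO.
Crossing each possibility with the father BB and summing P(type AB): 1/4·1 + 1/4·1/2 + 1/4·1/2 + 1/4·0 = 1/2.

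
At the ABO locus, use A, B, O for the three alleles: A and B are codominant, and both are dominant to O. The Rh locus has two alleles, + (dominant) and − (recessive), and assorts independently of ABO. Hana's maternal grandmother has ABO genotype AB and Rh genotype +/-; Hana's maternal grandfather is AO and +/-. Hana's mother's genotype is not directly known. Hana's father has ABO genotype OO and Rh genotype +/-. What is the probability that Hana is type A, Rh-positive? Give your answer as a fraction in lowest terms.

Hana's mother's ABO genotype from AB × AO: 1/4 AA, 1/4 AB, 1/4 AO, 1/4 BO.
Crossing each possibility with the father OO and summing P(type A): 1/4·1 + 1/4·1/2 + 1/4·1/2 + 1/4·0 = 1/2.
Similarly for Rh via the mother's Rh distribution: P(Rh+) = 3/4.
Independent loci: 1/2 × 3/4 = 3/8.

3/8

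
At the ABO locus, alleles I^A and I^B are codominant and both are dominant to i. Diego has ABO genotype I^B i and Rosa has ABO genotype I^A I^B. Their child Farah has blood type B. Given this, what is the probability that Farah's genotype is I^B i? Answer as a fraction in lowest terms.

1/2

Cross I^B i × I^A I^B → 1/4 I^A I^B, 1/4 I^A i, 1/4 I^B I^B, 1/4 I^B i.
Type-B genotypes among offspring: I^B I^B (1/4), I^B i (1/4); total 1/2.
P(I^B i | type B) = (1/4) / (1/2) = 1/2.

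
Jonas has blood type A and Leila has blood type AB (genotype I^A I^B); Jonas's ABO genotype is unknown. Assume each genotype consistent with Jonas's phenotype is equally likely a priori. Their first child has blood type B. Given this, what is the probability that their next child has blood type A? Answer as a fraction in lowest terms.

Possible genotypes: Jonas ∈ {I^A I^A, I^A i}; Leila ∈ {I^A I^B}.
Weight each parental genotype pair by prior × P(type-B child):
  I^A i × I^A I^B: posterior weight 1; P(next child type A) = 1/2.
Weighted sum = 1/2.

1/2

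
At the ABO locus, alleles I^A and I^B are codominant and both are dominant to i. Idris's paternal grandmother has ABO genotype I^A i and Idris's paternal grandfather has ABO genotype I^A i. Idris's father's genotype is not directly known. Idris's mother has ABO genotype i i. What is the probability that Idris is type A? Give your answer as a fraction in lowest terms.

Idris's father's ABO genotype from I^A i × I^A i: 1/4 I^A I^A, 1/2 I^A i, 1/4 i i.
Crossing each possibility with the mother i i and summing P(type A): 1/4·1 + 1/2·1/2 + 1/4·0 = 1/2.

1/2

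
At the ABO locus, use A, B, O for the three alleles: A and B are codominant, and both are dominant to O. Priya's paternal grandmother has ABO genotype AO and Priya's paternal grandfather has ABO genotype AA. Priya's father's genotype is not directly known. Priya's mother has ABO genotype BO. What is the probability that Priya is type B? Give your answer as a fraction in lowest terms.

Priya's father's ABO genotype from AO × AA: 1/2 AA, 1/2 AO.
Crossing each possibility with the mother BO and summing P(type B): 1/2·0 + 1/2·1/4 = 1/8.

1/8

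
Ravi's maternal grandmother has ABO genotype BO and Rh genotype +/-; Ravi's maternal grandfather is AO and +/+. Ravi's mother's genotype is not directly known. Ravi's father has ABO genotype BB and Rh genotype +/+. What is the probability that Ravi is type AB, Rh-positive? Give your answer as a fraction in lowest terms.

Ravi's mother's ABO genotype from BO × AO: 1/4 AB, 1/4 AO, 1/4 BO, 1/4 OO.
Crossing each possibility with the father BB and summing P(type AB): 1/4·1/2 + 1/4·1/2 + 1/4·0 + 1/4·0 = 1/4.
Similarly for Rh via the mother's Rh distribution: P(Rh+) = 1.
Independent loci: 1/4 × 1 = 1/4.

1/4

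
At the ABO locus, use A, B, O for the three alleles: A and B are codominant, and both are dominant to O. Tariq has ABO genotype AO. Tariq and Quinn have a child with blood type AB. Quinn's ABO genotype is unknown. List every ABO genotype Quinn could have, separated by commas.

For each candidate genotype of Quinn, check whether crossing it with AO can produce every observed child phenotype.
  AA → possible child types {A} ✗
  AB → possible child types {A, B, AB} ✓
  AO → possible child types {O, A} ✗
  BB → possible child types {B, AB} ✓
  BO → possible child types {O, A, B, AB} ✓
  OO → possible child types {O, A} ✗

AB, BB, BO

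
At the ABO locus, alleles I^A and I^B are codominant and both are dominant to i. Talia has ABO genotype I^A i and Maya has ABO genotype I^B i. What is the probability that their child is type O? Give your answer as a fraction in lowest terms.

ABO cross I^A i × I^B i → offspring phenotypes: 1/4 O, 1/4 A, 1/4 B, 1/4 AB.
So P(type O) = 1/4.

1/4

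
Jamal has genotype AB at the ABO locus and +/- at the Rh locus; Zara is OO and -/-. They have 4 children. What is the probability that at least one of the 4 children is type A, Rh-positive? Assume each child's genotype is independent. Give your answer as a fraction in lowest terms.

ABO cross AB × OO → 1/2 A, 1/2 B.
Rh cross +/- × -/- → 1/2 Rh+, 1/2 Rh-; so P(type A, Rh-positive) = 1/2 × 1/2 = 1/4 per child.
P(none) = (3/4)^4 = 81/256; P(at least one) = 1 − 81/256 = 175/256.

175/256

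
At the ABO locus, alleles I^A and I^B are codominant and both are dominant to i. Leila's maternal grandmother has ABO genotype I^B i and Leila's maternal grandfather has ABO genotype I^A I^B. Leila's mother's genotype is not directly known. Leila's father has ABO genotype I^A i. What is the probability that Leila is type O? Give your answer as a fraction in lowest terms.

1/8

Leila's mother's ABO genotype from I^B i × I^A I^B: 1/4 I^A I^B, 1/4 I^A i, 1/4 I^B I^B, 1/4 I^B i.
Crossing each possibility with the father I^A i and summing P(type O): 1/4·0 + 1/4·1/4 + 1/4·0 + 1/4·1/4 = 1/8.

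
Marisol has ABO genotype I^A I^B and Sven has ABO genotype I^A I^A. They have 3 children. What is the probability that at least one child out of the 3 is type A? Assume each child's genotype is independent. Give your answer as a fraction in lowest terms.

ABO cross I^A I^B × I^A I^A → 1/2 A, 1/2 AB.
So P(type A) = 1/2 per child.
P(none) = (1/2)^3 = 1/8; P(at least one) = 1 − 1/8 = 7/8.

7/8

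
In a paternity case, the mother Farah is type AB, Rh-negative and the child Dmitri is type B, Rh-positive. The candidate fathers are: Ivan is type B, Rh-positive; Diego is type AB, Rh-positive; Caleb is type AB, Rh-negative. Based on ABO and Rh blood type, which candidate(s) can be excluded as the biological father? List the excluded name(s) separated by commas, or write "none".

A candidate is excluded only if no genotype consistent with his phenotype could produce a type B, Rh-positive child with a type AB, Rh-negative mother.
Caleb (type AB, Rh-): no genotype consistent with that phenotype can produce a type-B Rh+ child with a type-AB mother.

Caleb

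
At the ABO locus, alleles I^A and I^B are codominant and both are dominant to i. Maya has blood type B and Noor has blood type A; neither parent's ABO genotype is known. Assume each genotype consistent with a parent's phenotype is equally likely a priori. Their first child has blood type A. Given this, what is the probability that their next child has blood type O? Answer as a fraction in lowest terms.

Possible genotypes: Maya ∈ {I^B I^B, I^B i}; Noor ∈ {I^A I^A, I^A i}.
Weight each parental genotype pair by prior × P(type-A child):
  I^B i × I^A I^A: posterior weight 2/3; P(next child type O) = 0.
  I^B i × I^A i: posterior weight 1/3; P(next child type O) = 1/4.
Weighted sum = 1/12.

1/12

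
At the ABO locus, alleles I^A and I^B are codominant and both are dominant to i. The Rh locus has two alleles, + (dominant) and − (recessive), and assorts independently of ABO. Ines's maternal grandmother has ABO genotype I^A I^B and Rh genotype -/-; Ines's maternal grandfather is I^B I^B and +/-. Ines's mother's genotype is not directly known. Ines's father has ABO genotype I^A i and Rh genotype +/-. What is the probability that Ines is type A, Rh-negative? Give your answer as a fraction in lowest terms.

3/32

Ines's mother's ABO genotype from I^A I^B × I^B I^B: 1/2 I^A I^B, 1/2 I^B I^B.
Crossing each possibility with the father I^A i and summing P(type A): 1/2·1/2 + 1/2·0 = 1/4.
Similarly for Rh via the mother's Rh distribution: P(Rh-) = 3/8.
Independent loci: 1/4 × 3/8 = 3/32.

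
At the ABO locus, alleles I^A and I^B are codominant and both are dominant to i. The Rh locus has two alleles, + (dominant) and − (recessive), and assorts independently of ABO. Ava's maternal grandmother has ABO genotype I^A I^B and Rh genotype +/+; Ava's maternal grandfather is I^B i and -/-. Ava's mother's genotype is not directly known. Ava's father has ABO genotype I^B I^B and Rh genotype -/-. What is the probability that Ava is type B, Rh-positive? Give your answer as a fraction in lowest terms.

Ava's mother's ABO genotype from I^A I^B × I^B i: 1/4 I^A I^B, 1/4 I^A i, 1/4 I^B I^B, 1/4 I^B i.
Crossing each possibility with the father I^B I^B and summing P(type B): 1/4·1/2 + 1/4·1/2 + 1/4·1 + 1/4·1 = 3/4.
Similarly for Rh via the mother's Rh distribution: P(Rh+) = 1/2.
Independent loci: 3/4 × 1/2 = 3/8.

3/8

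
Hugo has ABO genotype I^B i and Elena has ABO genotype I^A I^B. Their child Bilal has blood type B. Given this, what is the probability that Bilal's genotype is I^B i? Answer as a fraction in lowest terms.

1/2

Cross I^B i × I^A I^B → 1/4 I^A I^B, 1/4 I^A i, 1/4 I^B I^B, 1/4 I^B i.
Type-B genotypes among offspring: I^B I^B (1/4), I^B i (1/4); total 1/2.
P(I^B i | type B) = (1/4) / (1/2) = 1/2.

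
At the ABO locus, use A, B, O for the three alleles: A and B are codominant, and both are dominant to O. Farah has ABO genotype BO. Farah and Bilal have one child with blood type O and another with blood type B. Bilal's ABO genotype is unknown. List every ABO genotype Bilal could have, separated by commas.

AO, BO, OO

For each candidate genotype of Bilal, check whether crossing it with BO can produce every observed child phenotype.
  AA → possible child types {A, AB} ✗
  AB → possible child types {A, B, AB} ✗
  AO → possible child types {O, A, B, AB} ✓
  BB → possible child types {B} ✗
  BO → possible child types {O, B} ✓
  OO → possible child types {O, B} ✓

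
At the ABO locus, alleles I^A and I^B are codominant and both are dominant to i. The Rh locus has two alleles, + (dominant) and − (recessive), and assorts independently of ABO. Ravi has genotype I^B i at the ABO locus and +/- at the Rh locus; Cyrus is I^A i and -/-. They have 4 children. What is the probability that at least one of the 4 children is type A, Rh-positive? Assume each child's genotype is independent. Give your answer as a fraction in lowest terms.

1695/4096

ABO cross I^B i × I^A i → 1/4 O, 1/4 A, 1/4 B, 1/4 AB.
Rh cross +/- × -/- → 1/2 Rh+, 1/2 Rh-; so P(type A, Rh-positive) = 1/4 × 1/2 = 1/8 per child.
P(none) = (7/8)^4 = 2401/4096; P(at least one) = 1 − 2401/4096 = 1695/4096.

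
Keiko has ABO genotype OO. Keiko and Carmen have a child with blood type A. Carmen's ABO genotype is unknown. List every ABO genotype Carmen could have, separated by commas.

AA, AB, AO

For each candidate genotype of Carmen, check whether crossing it with OO can produce every observed child phenotype.
  AA → possible child types {A} ✓
  AB → possible child types {A, B} ✓
  AO → possible child types {O, A} ✓
  BB → possible child types {B} ✗
  BO → possible child types {O, B} ✗
  OO → possible child types {O} ✗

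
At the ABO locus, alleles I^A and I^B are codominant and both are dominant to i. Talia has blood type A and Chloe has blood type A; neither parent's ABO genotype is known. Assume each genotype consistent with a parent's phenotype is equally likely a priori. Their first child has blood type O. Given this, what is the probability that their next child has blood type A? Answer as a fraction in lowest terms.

3/4

Possible genotypes: Talia ∈ {I^A I^A, I^A i}; Chloe ∈ {I^A I^A, I^A i}.
Weight each parental genotype pair by prior × P(type-O child):
  I^A i × I^A i: posterior weight 1; P(next child type A) = 3/4.
Weighted sum = 3/4.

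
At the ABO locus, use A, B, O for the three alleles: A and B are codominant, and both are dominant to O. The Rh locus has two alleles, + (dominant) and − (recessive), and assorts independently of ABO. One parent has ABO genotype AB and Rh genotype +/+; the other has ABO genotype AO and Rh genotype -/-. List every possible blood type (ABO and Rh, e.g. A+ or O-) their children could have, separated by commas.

Gametes from AB × AO give offspring ABO genotypes AA, AB, AO, BO, i.e. phenotypes A, B, AB.
Rh cross +/+ × -/- → phenotypes Rh+.
Combining independently: A+, B+, AB+.

A+, B+, AB+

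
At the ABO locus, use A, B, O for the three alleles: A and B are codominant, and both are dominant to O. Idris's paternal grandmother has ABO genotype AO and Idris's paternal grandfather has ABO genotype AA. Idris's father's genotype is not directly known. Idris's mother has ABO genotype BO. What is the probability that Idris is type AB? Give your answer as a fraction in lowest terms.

3/8

Idris's father's ABO genotype from AO × AA: 1/2 AA, 1/2 AO.
Crossing each possibility with the mother BO and summing P(type AB): 1/2·1/2 + 1/2·1/4 = 3/8.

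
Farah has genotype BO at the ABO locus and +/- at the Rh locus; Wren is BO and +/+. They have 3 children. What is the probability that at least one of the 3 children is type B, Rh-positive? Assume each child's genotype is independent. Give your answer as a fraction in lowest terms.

63/64

ABO cross BO × BO → 1/4 O, 3/4 B.
Rh cross +/- × +/+ → 1 Rh+; so P(type B, Rh-positive) = 3/4 × 1 = 3/4 per child.
P(none) = (1/4)^3 = 1/64; P(at least one) = 1 − 1/64 = 63/64.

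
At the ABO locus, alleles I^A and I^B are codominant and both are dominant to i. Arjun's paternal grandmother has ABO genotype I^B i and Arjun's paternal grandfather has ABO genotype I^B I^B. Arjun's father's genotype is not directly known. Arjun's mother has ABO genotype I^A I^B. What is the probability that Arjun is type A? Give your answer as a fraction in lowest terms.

Arjun's father's ABO genotype from I^B i × I^B I^B: 1/2 I^B I^B, 1/2 I^B i.
Crossing each possibility with the mother I^A I^B and summing P(type A): 1/2·0 + 1/2·1/4 = 1/8.

1/8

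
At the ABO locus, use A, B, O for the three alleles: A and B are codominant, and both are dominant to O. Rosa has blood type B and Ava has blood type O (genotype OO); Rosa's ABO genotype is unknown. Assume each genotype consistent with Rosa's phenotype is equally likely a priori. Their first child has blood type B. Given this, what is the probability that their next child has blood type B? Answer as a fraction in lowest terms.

5/6

Possible genotypes: Rosa ∈ {BB, BO}; Ava ∈ {OO}.
Weight each parental genotype pair by prior × P(type-B child):
  BB × OO: posterior weight 2/3; P(next child type B) = 1.
  BO × OO: posterior weight 1/3; P(next child type B) = 1/2.
Weighted sum = 5/6.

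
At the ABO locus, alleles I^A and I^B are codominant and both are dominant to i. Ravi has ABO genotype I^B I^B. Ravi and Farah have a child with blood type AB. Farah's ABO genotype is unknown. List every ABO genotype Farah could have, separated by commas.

For each candidate genotype of Farah, check whether crossing it with I^B I^B can produce every observed child phenotype.
  I^A I^A → possible child types {AB} ✓
  I^A I^B → possible child types {B, AB} ✓
  I^A i → possible child types {B, AB} ✓
  I^B I^B → possible child types {B} ✗
  I^B i → possible child types {B} ✗
  i i → possible child types {B} ✗

I^A I^A, I^A I^B, I^A i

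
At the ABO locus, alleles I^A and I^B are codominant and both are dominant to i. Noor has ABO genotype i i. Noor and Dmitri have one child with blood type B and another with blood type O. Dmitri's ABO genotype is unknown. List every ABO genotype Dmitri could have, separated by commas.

For each candidate genotype of Dmitri, check whether crossing it with i i can produce every observed child phenotype.
  I^A I^A → possible child types {A} ✗
  I^A I^B → possible child types {A, B} ✗
  I^A i → possible child types {O, A} ✗
  I^B I^B → possible child types {B} ✗
  I^B i → possible child types {O, B} ✓
  i i → possible child types {O} ✗

I^B i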